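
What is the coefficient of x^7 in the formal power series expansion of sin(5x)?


The Maclaurin series is sin(t) = sum_{k>=0} (-1)^k t^(2k+1) / (2k+1)!, so substituting t = 5x, only odd powers of x are nonzero, with coefficient of x^(2k+1) equal to (-1)^k 5^(2k+1) / (2k+1)!.
Write 7 = 2*3 + 1, giving the coefficient (-1)^3 * 5^7 / 7! = -78125/5040 = -15625/1008.

-15625/1008


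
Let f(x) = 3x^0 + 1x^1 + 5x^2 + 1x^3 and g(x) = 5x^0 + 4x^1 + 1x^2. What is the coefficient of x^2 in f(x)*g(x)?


Cauchy product at x^2:
3*1 + 1*4 + 5*5
= 32

32


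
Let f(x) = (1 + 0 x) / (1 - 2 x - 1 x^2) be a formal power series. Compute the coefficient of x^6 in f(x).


Write f(x) = sum_{k>=0} a_k x^k. Multiplying both sides by 1 - 2 x - 1 x^2 gives
(1 - 2 x - 1 x^2) sum_{k>=0} a_k x^k = 1 + 0 x.
Matching coefficients:
 x^0: a_0 = 1
 x^1: a_1 - 2 a_0 = 0  =>  a_1 = 2*1 + 0 = 2
 x^k (k >= 2): a_k = 2 a_{k-1} + 1 a_{k-2}.
Iterating: a_2 = 5, a_3 = 12, a_4 = 29, a_5 = 70, a_6 = 169.
So the coefficient of x^6 is 169.

169


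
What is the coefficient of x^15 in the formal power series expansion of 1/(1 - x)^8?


The negative binomial / multiset identity is
1/(1 - x)^r = sum_{k>=0} C(k + r - 1, r - 1) x^k.
Here r = 8 and k = 15, so the coefficient is
C(15 + 7, 7) = C(22, 7)
= 170544

170544


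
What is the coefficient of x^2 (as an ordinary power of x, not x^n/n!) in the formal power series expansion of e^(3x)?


The exponential series is e^y = sum_{k>=0} y^k / k!. Substituting y = 3x gives
e^(3x) = sum_{k>=0} 3^k x^k / k!.
So the coefficient of x^n is a^n/n! with a = 3, n = 2:
3^2 / 2! = 9/2 = 9/2

9/2


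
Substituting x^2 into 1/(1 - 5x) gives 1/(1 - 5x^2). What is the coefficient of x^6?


The coefficient of x^(2m) in 1/(1 - 5x^2) is 5^m.
With n = 6 = 2*3, the coefficient is 5^3 = 125.

125


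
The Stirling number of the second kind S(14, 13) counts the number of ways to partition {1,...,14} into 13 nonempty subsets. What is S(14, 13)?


Using the explicit formula S(n,k) = (1/k!) sum_{j=0}^{k} (-1)^(k-j) C(k,j) j^n:
S(14, 13) = 91
Equivalently, S(n,k) is n! times the coefficient of x^n in the EGF (e^x - 1)^k / k!.

91


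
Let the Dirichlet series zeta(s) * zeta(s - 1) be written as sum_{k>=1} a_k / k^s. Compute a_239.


Convolution gives a_k = sum_{d | k} d * 1 = sum_{d | k} d = sigma(k), the sum of positive divisors of k.
For k = 239, the divisors are 1, 239, so
sigma(239) = 1 + 239 = 240.

240


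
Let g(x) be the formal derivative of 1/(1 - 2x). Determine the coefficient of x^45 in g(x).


Differentiate termwise: d/dx sum_{k>=0} 2^k x^k = sum_{k>=1} k 2^k x^(k-1) = sum_{j>=0} (j+1) 2^(j+1) x^j.
Equivalently, d/dx [1/(1 - 2x)] = 2/(1 - 2x)^2.
For j = 45: 46 * 2^46 = 46 * 70368744177664 = 3236962232172544.

3236962232172544


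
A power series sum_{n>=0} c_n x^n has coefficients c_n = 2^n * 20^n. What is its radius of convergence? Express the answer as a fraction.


By the root test (Cauchy-Hadamard), the radius is R = 1 / limsup_n |c_n|^(1/n).
Here |c_n|^(1/n) = (2^n * 20^n)^(1/n) = 2 * 20 = 40 for all n.
So R = 1/40 = 1/40.

1/40


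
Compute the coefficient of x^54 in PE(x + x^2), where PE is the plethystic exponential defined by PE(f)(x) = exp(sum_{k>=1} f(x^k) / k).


With f(x) = x + x^2, the exponent is sum_{k>=1} (x^k + x^(2k)) / k = -ln(1 - x) - ln(1 - x^2). Exponentiating:
PE(x + x^2) = 1 / ((1 - x)(1 - x^2)).
This is the generating function for partitions of n into parts of size 1 or 2. The number of 2's can be any j in 0..27, and the rest are 1's, so
[x^54] = floor(54/2) + 1 = 28.

28


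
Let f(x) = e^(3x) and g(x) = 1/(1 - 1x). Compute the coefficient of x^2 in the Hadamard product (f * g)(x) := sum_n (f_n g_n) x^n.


Expanding: f_k = 3^k/k! (from e^(3x)) and g_k = 1^k (from 1/(1 - 1x)). So the Hadamard coefficient (f * g)_k = 3^k 1^k / k! = (3)^k / k!.
For k = 2: 3^2/2! = 9/2 = 9/2.

9/2


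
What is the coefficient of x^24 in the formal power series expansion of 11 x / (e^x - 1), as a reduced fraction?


The exponential generating function for Bernoulli numbers is
x / (e^x - 1) = sum_{k>=0} B_k x^k / k!.
So the coefficient of x^24 in 11 x / (e^x - 1) is 11 B_24 / 24!.
Computing: B_24 = -236364091/2730, 24! = 620448401733239439360000, giving
11 * -236364091/2730 / 620448401733239439360000 = -236364091/153984012430158515404800000.

-236364091/153984012430158515404800000


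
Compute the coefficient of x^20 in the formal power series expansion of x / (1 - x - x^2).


Let f(x) = sum_{k>=0} a_k x^k. Multiplying f(x) * (1 - x - x^2) = x and matching coefficients gives a_0 = 0, a_1 = 1, and a_k = a_{k-1} + a_{k-2} for k >= 2. These are the Fibonacci numbers F_k.
Iterating from F_0 = 0, F_1 = 1:
F_0=0, F_1=1, F_2=1, F_3=2, F_4=3, F_5=5, F_6=8, F_7=13, F_8=21, F_9=34, ...
F_20 = 6765.

6765


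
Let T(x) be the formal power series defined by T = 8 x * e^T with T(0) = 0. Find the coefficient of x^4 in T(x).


Apply the Lagrange inversion formula: if T = 8 x * phi(T) with phi(t) = e^t, then
[x^n] T = 8^n * (1/n) [t^(n-1)] phi(t)^n = 8^n * (1/n) [t^(n-1)] e^(n t) = 8^n * (1/n) * n^(n-1) / (n-1)! = 8^n * n^(n-1) / n!.
When c = 1 this is the Cayley count of rooted labeled trees on n vertices, divided by n!.
For n = 4: 8^4 * 4^3 / 4! = 4096 * 64/24 = 32768/3.

32768/3


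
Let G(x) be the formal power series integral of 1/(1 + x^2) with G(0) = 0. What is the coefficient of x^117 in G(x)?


1/(1 + x^2) = sum_{j>=0} (-1)^j x^(2j). Integrating termwise with G(0) = 0:
G(x) = sum_{j>=0} (-1)^j x^(2j+1) / (2j+1) = arctan(x).
Only odd powers are nonzero. For x^117 write 117 = 2*58 + 1, giving
(-1)^58 / 117 = 1/117 = 1/117.

1/117


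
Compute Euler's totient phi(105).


phi(n) counts integers in [1, n] coprime to n. Using the multiplicative formula phi(n) = n * prod_{p | n} (1 - 1/p):
105 = 3 * 5 * 7, so
phi(105) = 105 * (1 - 1/3) * (1 - 1/5) * (1 - 1/7) = 48.

48


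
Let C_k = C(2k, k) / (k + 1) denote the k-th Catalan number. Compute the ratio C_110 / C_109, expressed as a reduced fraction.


Using C_k = (2k)! / (k! (k+1)!), the ratio C_{k+1}/C_k simplifies to
C_{k+1}/C_k = [(2k+2)! / ((k+1)! (k+2)!)] * [k! (k+1)! / (2k)!]
 = (2k+2)(2k+1) / ((k+1)(k+2)) = 2(2k+1) / (k+2).
For k = 109: 2(2*109 + 1) / (109 + 2) = 438/111 = 146/37.

146/37


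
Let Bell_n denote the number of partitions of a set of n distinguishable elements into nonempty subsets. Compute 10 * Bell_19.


Bell_19 can be computed from the Bell triangle or from Dobinski's identity Bell_n = (1/e) * sum_{k>=0} k^n / k!.
Computing Bell_19 = 5832742205057.
Then 10 * 5832742205057 = 58327422050570.

58327422050570


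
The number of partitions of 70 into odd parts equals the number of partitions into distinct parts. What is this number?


Computing partitions of 70 into odd parts (1, 3, 5, ...):
Using the generating function prod_{k>=0} 1/(1-x^(2k+1)),
the count is 29927

29927


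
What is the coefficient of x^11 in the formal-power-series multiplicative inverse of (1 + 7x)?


The inverse is 1/(1 + 7x). Apply the geometric identity 1/(1 - y) = sum_{k>=0} y^k with y = -7x:
1/(1 + 7x) = sum_{k>=0} (-7)^k x^k.
So the coefficient of x^11 is (-7)^11 = -1977326743.

-1977326743


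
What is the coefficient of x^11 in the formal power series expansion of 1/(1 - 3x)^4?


The general identity 1/(1 - c x)^r = sum_{k>=0} c^k C(k + r - 1, r - 1) x^k follows by substituting y = c x into 1/(1 - y)^r = sum_{k>=0} C(k + r - 1, r - 1) y^k.
For c = 3, r = 4, k = 11:
3^11 * C(14, 3) = 177147 * 364 = 64481508.

64481508


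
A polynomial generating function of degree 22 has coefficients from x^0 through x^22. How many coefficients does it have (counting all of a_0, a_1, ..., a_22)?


A polynomial of degree 22 takes the form a_0 + a_1 x + ... + a_22 x^22.
The number of coefficients is 22 + 1 = 23.

23


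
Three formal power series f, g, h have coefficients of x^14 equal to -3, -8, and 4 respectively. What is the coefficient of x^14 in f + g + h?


Series addition is componentwise:
-3 + -8 + 4
= -7

-7


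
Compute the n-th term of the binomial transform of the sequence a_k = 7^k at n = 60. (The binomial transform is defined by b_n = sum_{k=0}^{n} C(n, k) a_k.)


With a_k = 7^k, b_n = sum_{k=0}^{n} C(n, k) 7^k = (1 + 7)^n by the binomial theorem.
For n = 60: (1 + 7)^60 = 8^60 = 1532495540865888858358347027150309183618739122183602176.

1532495540865888858358347027150309183618739122183602176


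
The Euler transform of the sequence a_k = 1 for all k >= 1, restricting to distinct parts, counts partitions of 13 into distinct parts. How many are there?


Partitions of 13 into distinct parts can be computed via generating function.
Product (1+x)(1+x^2)(1+x^3)...
The coefficient of x^13 = 18

18


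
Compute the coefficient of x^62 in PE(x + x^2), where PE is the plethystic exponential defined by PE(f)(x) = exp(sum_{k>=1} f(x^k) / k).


With f(x) = x + x^2, the exponent is sum_{k>=1} (x^k + x^(2k)) / k = -ln(1 - x) - ln(1 - x^2). Exponentiating:
PE(x + x^2) = 1 / ((1 - x)(1 - x^2)).
This is the generating function for partitions of n into parts of size 1 or 2. The number of 2's can be any j in 0..31, and the rest are 1's, so
[x^62] = floor(62/2) + 1 = 32.

32


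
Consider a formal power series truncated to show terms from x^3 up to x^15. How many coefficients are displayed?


From x^3 to x^15 inclusive, the count is 15 - 3 + 1 = 13.

13


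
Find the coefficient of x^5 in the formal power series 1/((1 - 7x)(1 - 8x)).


By partial fractions or Cauchy convolution:
The coefficient equals sum_{k=0}^{5} 7^k * 8^(5-k).
= 144495

144495


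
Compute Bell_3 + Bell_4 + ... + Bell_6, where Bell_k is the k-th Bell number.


Recall Bell_k counts set partitions of a k-set (with Bell_0 = 1 by convention).
Bell_3 through Bell_6: 5, 15, 52, 203
Sum = 5 + 15 + 52 + 203 = 275.

275


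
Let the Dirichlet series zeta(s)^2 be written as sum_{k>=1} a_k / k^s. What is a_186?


The Dirichlet convolution of the constant function 1 with itself gives (1 * 1)(k) = sum_{d | k} 1 = d(k), the number of positive divisors of k.
Since zeta(s) = sum_{k>=1} 1/k^s, we have zeta(s)^2 = sum_{k>=1} d(k)/k^s, so a_k = d(k).
For k = 186: the divisors are 1, 2, 3, 6, 31, 62, 93, 186.
Count = 8.

8


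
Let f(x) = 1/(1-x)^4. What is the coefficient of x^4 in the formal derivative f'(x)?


Differentiate: d/dx [ 1/(1-x)^r ] = r / (1-x)^(r+1).
Here r = 4, so f'(x) = 4 / (1-x)^5.
The expansion of 1/(1-x)^(r+1) has coefficient of x^n equal to C(n+r, r).
So the coefficient of x^4 in f'(x) is
4 * C(8, 4) = 4 * 70 = 280

280


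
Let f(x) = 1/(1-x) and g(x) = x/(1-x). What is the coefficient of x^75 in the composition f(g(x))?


First simplify the composition: f(g(x)) = 1/(1 - x/(1-x)) = (1-x)/((1-x) - x) = (1-x)/(1-2x).
Now extract the coefficient. Write (1-x)/(1-2x) = 1/(1-2x) - x/(1-2x).
The coefficient of x^n in 1/(1-2x) is 2^n, and in x/(1-2x) is 2^(n-1) (for n >= 1).
So the coefficient of x^75 is 2^75 - 2^74 = 37778931862957161709568 - 18889465931478580854784 = 18889465931478580854784.

18889465931478580854784


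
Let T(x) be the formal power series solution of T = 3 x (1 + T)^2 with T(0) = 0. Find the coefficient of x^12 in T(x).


Apply the Lagrange inversion formula: if T = 3 x * phi(T) with phi(t) = (1 + t)^2, then [x^n] T = 3^n * (1/n) [t^(n-1)] phi(t)^n = 3^n * (1/n) [t^(n-1)] (1 + t)^(2n) = 3^n * (1/n) C(2n, n-1).
Using the identity C(2n, n-1) = C(2n, n) * n / (n+1), the unscaled factor equals C(2n, n) / (n+1) = C_n, the n-th Catalan number.
For n = 12: C_12 = C(24, 12) / 13 = 2704156/13 = 208012.
With the 3^12 = 531441 factor, the coefficient is 531441 * 208012 = 110546105292.

110546105292


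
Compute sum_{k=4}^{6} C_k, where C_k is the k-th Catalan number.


C_4 through C_6: 14, 42, 132
Sum = 14 + 42 + 132
= 188

188


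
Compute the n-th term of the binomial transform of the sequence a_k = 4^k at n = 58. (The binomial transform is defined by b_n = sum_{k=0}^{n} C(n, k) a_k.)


With a_k = 4^k, b_n = sum_{k=0}^{n} C(n, k) 4^k = (1 + 4)^n by the binomial theorem.
For n = 58: (1 + 4)^58 = 5^58 = 34694469519536141888238489627838134765625.

34694469519536141888238489627838134765625


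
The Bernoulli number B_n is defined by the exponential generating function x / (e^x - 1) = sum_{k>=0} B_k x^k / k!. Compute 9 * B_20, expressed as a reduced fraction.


Bernoulli numbers can also be computed recursively via B_0 = 1 and sum_{j=0}^{m} C(m+1, j) B_j = 0 for m >= 1. Odd-index Bernoulli numbers vanish for k >= 3.
Computing B_20 = -174611/330, so 9 * B_20 = 9 * -174611/330 = -523833/110.

-523833/110


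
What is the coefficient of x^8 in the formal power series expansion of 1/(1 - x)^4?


The expansion 1/(1 - x)^r = sum_{k>=0} C(k + r - 1, r - 1) x^k follows from the multiset / negative-binomial theorem (or from repeated differentiation of the geometric series).
For r = 4 and k = 8:
C(11, 3) = 39916800 / (6 * 40320) = 165.

165


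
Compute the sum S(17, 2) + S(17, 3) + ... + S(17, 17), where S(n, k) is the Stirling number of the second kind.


By definition, S(n, k) counts partitions of an n-set into exactly k nonempty blocks.
Computing row n = 17 for k = 2..17:
S(17, k): 65535, 21457825, 694337290, 5652751651, 17505749898, 25708104786, 20415995028, 9528822303, 2758334150, 512060978, 62022324, 4910178, 249900, 7820, 136, 1
Sum = 82864869803.

82864869803


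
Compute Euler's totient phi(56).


phi(n) counts integers in [1, n] coprime to n. Using the multiplicative formula phi(n) = n * prod_{p | n} (1 - 1/p):
56 = 2^3 * 7, so
phi(56) = 56 * (1 - 1/2) * (1 - 1/7) = 24.

24


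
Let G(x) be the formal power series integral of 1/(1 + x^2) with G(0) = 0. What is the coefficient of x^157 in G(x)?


1/(1 + x^2) = sum_{j>=0} (-1)^j x^(2j). Integrating termwise with G(0) = 0:
G(x) = sum_{j>=0} (-1)^j x^(2j+1) / (2j+1) = arctan(x).
Only odd powers are nonzero. For x^157 write 157 = 2*78 + 1, giving
(-1)^78 / 157 = 1/157 = 1/157.

1/157


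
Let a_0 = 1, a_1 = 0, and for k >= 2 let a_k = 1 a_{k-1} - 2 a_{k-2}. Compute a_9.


Iterating the recurrence forward:
a_0 = 1
a_1 = 0
a_2 = 1*0 - 2*1 = -2
a_3 = 1*-2 - 2*0 = -2
a_4 = 1*-2 - 2*-2 = 2
a_5 = 1*2 - 2*-2 = 6
a_6 = 1*6 - 2*2 = 2
a_7 = 1*2 - 2*6 = -10
a_8 = 1*-10 - 2*2 = -14
a_9 = 1*-14 - 2*-10 = 6
So a_9 = 6.

6


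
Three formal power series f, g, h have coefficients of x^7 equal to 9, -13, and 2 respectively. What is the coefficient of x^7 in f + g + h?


Series addition is componentwise:
9 + -13 + 2
= -2

-2


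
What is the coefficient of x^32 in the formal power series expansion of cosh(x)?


The Maclaurin series is cosh(t) = sum_{m>=0} t^(2m) / (2m)!, so substituting t = x, only even powers of x are nonzero, with coefficient of x^(2m) equal to 1 / (2m)!.
For x^32 the coefficient is 1/32! = 1/263130836933693530167218012160000000 = 1/263130836933693530167218012160000000.

1/263130836933693530167218012160000000


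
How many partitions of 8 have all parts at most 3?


Using the generating function (1-x)^(-1)(1-x^2)^(-1)(1-x^3)^(-1),
the coefficient of x^8 counts these restricted partitions.
Result = 10

10


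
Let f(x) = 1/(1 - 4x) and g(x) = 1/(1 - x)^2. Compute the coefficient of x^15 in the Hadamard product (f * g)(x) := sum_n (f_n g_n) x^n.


f has coefficients f_k = 4^k. For g = 1/(1 - x)^2 the coefficient is g_k = C(k + 1, 1) = k + 1. The Hadamard coefficient is (f * g)_k = 4^k * (k + 1).
For k = 15: 4^15 * 16 = 1073741824 * 16 = 17179869184.

17179869184


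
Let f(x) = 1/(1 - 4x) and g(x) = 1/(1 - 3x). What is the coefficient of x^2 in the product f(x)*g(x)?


The coefficient of x^n in f*g is the Cauchy product: sum_{k=0}^{n} a^k * b^(n-k).
With a=4, b=3, n=2:
sum_{k=0}^{2} 4^k * 3^(2-k)
= 37

37


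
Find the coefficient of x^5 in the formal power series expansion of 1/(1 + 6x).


Write 1/(1 + c x) = 1/(1 - (-c) x) and apply the geometric-series identity
1/(1 - y) = sum_{k>=0} y^k to get 1/(1 + c x) = sum_{k>=0} (-c)^k x^k.
So the coefficient of x^k is (-c)^k = (-1)^k * c^k.
Here c = 6 and k = 5:
(-6)^5 = -1 * 7776 = -7776

-7776


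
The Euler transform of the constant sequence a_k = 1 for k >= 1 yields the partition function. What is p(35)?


The Euler transform converts the sequence a_k = 1 into the number of integer partitions.
Using the recurrence or dynamic programming:
p(35) = 14883

14883


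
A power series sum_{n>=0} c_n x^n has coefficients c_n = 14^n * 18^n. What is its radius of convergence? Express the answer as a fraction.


By the root test (Cauchy-Hadamard), the radius is R = 1 / limsup_n |c_n|^(1/n).
Here |c_n|^(1/n) = (14^n * 18^n)^(1/n) = 14 * 18 = 252 for all n.
So R = 1/252 = 1/252.

1/252


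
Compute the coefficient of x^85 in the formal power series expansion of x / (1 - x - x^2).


Let f(x) = sum_{k>=0} a_k x^k. Multiplying f(x) * (1 - x - x^2) = x and matching coefficients gives a_0 = 0, a_1 = 1, and a_k = a_{k-1} + a_{k-2} for k >= 2. These are the Fibonacci numbers F_k.
Iterating from F_0 = 0, F_1 = 1:
F_0=0, F_1=1, F_2=1, F_3=2, F_4=3, F_5=5, F_6=8, F_7=13, F_8=21, F_9=34, ...
F_85 = 259695496911122585.

259695496911122585


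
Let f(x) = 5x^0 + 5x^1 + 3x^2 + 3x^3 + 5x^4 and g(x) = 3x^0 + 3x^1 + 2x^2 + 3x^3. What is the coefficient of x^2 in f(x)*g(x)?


Cauchy product at x^2:
5*2 + 5*3 + 3*3
= 34

34


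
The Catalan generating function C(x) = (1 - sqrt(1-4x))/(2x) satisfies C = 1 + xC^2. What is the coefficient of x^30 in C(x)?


Substituting x -> x scales the n-th coefficient by 1, so [x^30] C(x) = C_30.
C_30 = C(2*30, 30)/(31) = 118264581564861424/31 = 3814986502092304.
= 3814986502092304.

3814986502092304


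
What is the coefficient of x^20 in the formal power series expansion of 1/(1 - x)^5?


The negative binomial / multiset identity is
1/(1 - x)^r = sum_{k>=0} C(k + r - 1, r - 1) x^k.
Here r = 5 and k = 20, so the coefficient is
C(20 + 4, 4) = C(24, 4)
= 10626

10626


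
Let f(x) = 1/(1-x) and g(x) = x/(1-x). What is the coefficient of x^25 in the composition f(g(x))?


First simplify the composition: f(g(x)) = 1/(1 - x/(1-x)) = (1-x)/((1-x) - x) = (1-x)/(1-2x).
Now extract the coefficient. Write (1-x)/(1-2x) = 1/(1-2x) - x/(1-2x).
The coefficient of x^n in 1/(1-2x) is 2^n, and in x/(1-2x) is 2^(n-1) (for n >= 1).
So the coefficient of x^25 is 2^25 - 2^24 = 33554432 - 16777216 = 16777216.

16777216


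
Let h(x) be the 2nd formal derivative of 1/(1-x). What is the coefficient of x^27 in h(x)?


Differentiating 2 times: d^2/dx^2 [1/(1-x)] = 2!/(1-x)^3.
The expansion 1/(1-x)^3 = sum_{k>=0} C(k+2, 2) x^k, so the coefficient of x^n in 2!/(1-x)^3 is 2! * C(n+2, 2).
For n = 27: 2 * C(29, 2) = 2 * 406 = 812

812


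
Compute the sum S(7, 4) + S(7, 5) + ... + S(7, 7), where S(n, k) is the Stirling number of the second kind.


By definition, S(n, k) counts partitions of an n-set into exactly k nonempty blocks.
Computing row n = 7 for k = 4..7:
S(7, k): 350, 140, 21, 1
Sum = 512.

512


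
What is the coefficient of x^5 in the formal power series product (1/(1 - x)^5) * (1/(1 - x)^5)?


Combine the factors: (1/(1 - x)^5) * (1/(1 - x)^5) = 1/(1 - x)^10.
Then use 1/(1 - x)^r = sum_{k>=0} C(k + r - 1, r - 1) x^k with r = 10 and k = 5:
C(14, 9) = 2002.

2002


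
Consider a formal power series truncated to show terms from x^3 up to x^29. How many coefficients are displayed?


From x^3 to x^29 inclusive, the count is 29 - 3 + 1 = 27.

27


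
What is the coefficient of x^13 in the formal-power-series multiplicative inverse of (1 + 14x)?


The inverse is 1/(1 + 14x). Apply the geometric identity 1/(1 - y) = sum_{k>=0} y^k with y = -14x:
1/(1 + 14x) = sum_{k>=0} (-14)^k x^k.
So the coefficient of x^13 is (-14)^13 = -793714773254144.

-793714773254144


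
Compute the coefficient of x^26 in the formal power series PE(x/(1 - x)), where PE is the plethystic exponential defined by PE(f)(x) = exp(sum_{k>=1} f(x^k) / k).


For f(x) = x/(1 - x) we have
sum_{k>=1} f(x^k) / k = sum_{k>=1} (1/k) * x^k / (1 - x^k) = sum_{k, m >= 1} x^(k m) / k,
which after exponentiating simplifies to
PE(x/(1 - x)) = prod_{k>=1} 1 / (1 - x^k).
This is the generating function for the partition function p(n), so the coefficient of x^26 is p(26).
Computing p(26) by dynamic programming over parts 1, 2, ..., 26: p(26) = 2436.

2436


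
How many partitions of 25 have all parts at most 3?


Using the generating function (1-x)^(-1)(1-x^2)^(-1)(1-x^3)^(-1),
the coefficient of x^25 counts these restricted partitions.
Result = 65

65


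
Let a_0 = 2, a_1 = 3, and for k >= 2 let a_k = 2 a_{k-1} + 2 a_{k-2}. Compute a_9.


Iterating the recurrence forward:
a_0 = 2
a_1 = 3
a_2 = 2*3 + 2*2 = 10
a_3 = 2*10 + 2*3 = 26
a_4 = 2*26 + 2*10 = 72
a_5 = 2*72 + 2*26 = 196
a_6 = 2*196 + 2*72 = 536
a_7 = 2*536 + 2*196 = 1464
a_8 = 2*1464 + 2*536 = 4000
a_9 = 2*4000 + 2*1464 = 10928
So a_9 = 10928.

10928


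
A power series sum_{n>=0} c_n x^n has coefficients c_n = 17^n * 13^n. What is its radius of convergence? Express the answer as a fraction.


By the root test (Cauchy-Hadamard), the radius is R = 1 / limsup_n |c_n|^(1/n).
Here |c_n|^(1/n) = (17^n * 13^n)^(1/n) = 17 * 13 = 221 for all n.
So R = 1/221 = 1/221.

1/221


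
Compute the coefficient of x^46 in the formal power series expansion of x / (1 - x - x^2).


Let f(x) = sum_{k>=0} a_k x^k. Multiplying f(x) * (1 - x - x^2) = x and matching coefficients gives a_0 = 0, a_1 = 1, and a_k = a_{k-1} + a_{k-2} for k >= 2. These are the Fibonacci numbers F_k.
Iterating from F_0 = 0, F_1 = 1:
F_0=0, F_1=1, F_2=1, F_3=2, F_4=3, F_5=5, F_6=8, F_7=13, F_8=21, F_9=34, ...
F_46 = 1836311903.

1836311903


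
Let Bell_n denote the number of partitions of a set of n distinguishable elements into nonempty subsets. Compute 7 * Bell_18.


Bell_18 can be computed from the Bell triangle or from Dobinski's identity Bell_n = (1/e) * sum_{k>=0} k^n / k!.
Computing Bell_18 = 682076806159.
Then 7 * 682076806159 = 4774537643113.

4774537643113


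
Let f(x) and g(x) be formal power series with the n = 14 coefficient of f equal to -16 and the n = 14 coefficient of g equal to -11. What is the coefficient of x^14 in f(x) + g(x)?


Addition of formal power series is termwise.
The coefficient of x^14 in f + g = -16 + -11
= -27

-27


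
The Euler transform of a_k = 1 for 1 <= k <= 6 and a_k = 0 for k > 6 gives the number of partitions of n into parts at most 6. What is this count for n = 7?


Partitions of 7 into parts at most 6:
Using generating function (1-x)^(-1)(1-x^2)^(-1)...(1-x^6)^(-1),
the coefficient of x^7 = 14

14


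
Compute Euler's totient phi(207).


phi(n) counts integers in [1, n] coprime to n. Using the multiplicative formula phi(n) = n * prod_{p | n} (1 - 1/p):
207 = 3^2 * 23, so
phi(207) = 207 * (1 - 1/3) * (1 - 1/23) = 132.

132


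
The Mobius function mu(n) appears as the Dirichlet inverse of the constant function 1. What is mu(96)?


96 has a squared prime factor, so mu(96) = 0.
Factorization reveals a repeated prime.

0


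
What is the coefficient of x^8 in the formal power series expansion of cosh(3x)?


The Maclaurin series is cosh(t) = sum_{m>=0} t^(2m) / (2m)!, so substituting t = 3x, only even powers of x are nonzero, with coefficient of x^(2m) equal to 3^(2m) / (2m)!.
For x^8 the coefficient is 3^8/8! = 6561/40320 = 729/4480.

729/4480


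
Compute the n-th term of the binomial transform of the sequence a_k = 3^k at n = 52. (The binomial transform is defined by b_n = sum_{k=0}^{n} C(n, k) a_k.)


With a_k = 3^k, b_n = sum_{k=0}^{n} C(n, k) 3^k = (1 + 3)^n by the binomial theorem.
For n = 52: (1 + 3)^52 = 4^52 = 20282409603651670423947251286016.

20282409603651670423947251286016


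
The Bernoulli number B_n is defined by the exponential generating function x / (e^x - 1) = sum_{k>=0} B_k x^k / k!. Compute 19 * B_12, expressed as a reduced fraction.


Bernoulli numbers can also be computed recursively via B_0 = 1 and sum_{j=0}^{m} C(m+1, j) B_j = 0 for m >= 1. Odd-index Bernoulli numbers vanish for k >= 3.
Computing B_12 = -691/2730, so 19 * B_12 = 19 * -691/2730 = -13129/2730.

-13129/2730


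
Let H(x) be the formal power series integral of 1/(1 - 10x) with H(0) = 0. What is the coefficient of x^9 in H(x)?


1/(1 - 10x) = sum_{k>=0} 10^k x^k. Integrating termwise with H(0) = 0:
H(x) = sum_{k>=0} 10^k x^(k+1) / (k+1) = sum_{m>=1} 10^(m-1) x^m / m.
For m = 9: 10^8/9 = 100000000/9 = 100000000/9.

100000000/9


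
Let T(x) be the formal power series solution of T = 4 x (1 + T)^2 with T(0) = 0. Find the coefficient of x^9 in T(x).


Apply the Lagrange inversion formula: if T = 4 x * phi(T) with phi(t) = (1 + t)^2, then [x^n] T = 4^n * (1/n) [t^(n-1)] phi(t)^n = 4^n * (1/n) [t^(n-1)] (1 + t)^(2n) = 4^n * (1/n) C(2n, n-1).
Using the identity C(2n, n-1) = C(2n, n) * n / (n+1), the unscaled factor equals C(2n, n) / (n+1) = C_n, the n-th Catalan number.
For n = 9: C_9 = C(18, 9) / 10 = 48620/10 = 4862.
With the 4^9 = 262144 factor, the coefficient is 262144 * 4862 = 1274544128.

1274544128


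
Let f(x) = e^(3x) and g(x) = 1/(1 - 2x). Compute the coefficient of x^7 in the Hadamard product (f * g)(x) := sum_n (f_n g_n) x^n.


Expanding: f_k = 3^k/k! (from e^(3x)) and g_k = 2^k (from 1/(1 - 2x)). So the Hadamard coefficient (f * g)_k = 3^k 2^k / k! = (6)^k / k!.
For k = 7: 6^7/7! = 279936/5040 = 1944/35.

1944/35


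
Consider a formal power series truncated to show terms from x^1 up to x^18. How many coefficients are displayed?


From x^1 to x^18 inclusive, the count is 18 - 1 + 1 = 18.

18


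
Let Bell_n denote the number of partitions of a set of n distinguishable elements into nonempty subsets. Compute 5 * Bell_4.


Bell_4 can be computed from the Bell triangle or from Dobinski's identity Bell_n = (1/e) * sum_{k>=0} k^n / k!.
Computing Bell_4 = 15.
Then 5 * 15 = 75.

75


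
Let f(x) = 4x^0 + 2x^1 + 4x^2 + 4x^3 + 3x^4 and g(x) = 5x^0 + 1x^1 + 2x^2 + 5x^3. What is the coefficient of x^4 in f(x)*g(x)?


Cauchy product at x^4:
2*5 + 4*2 + 4*1 + 3*5
= 37

37


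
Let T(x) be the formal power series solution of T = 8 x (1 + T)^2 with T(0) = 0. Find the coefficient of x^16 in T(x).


Apply the Lagrange inversion formula: if T = 8 x * phi(T) with phi(t) = (1 + t)^2, then [x^n] T = 8^n * (1/n) [t^(n-1)] phi(t)^n = 8^n * (1/n) [t^(n-1)] (1 + t)^(2n) = 8^n * (1/n) C(2n, n-1).
Using the identity C(2n, n-1) = C(2n, n) * n / (n+1), the unscaled factor equals C(2n, n) / (n+1) = C_n, the n-th Catalan number.
For n = 16: C_16 = C(32, 16) / 17 = 601080390/17 = 35357670.
With the 8^16 = 281474976710656 factor, the coefficient is 281474976710656 * 35357670 = 9952299339793060331520.

9952299339793060331520


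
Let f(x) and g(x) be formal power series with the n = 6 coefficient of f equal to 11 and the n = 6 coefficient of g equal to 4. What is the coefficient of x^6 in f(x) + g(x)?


Addition of formal power series is termwise.
The coefficient of x^6 in f + g = 11 + 4
= 15

15


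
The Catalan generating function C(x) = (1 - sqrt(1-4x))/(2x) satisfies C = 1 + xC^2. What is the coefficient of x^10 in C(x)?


Substituting x -> x scales the n-th coefficient by 1, so [x^10] C(x) = C_10.
C_10 = C(2*10, 10)/(11) = 184756/11 = 16796.
= 16796.

16796


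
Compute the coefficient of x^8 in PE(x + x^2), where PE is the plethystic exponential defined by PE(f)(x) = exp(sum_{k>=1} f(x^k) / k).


With f(x) = x + x^2, the exponent is sum_{k>=1} (x^k + x^(2k)) / k = -ln(1 - x) - ln(1 - x^2). Exponentiating:
PE(x + x^2) = 1 / ((1 - x)(1 - x^2)).
This is the generating function for partitions of n into parts of size 1 or 2. The number of 2's can be any j in 0..4, and the rest are 1's, so
[x^8] = floor(8/2) + 1 = 5.

5


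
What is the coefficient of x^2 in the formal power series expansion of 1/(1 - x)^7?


The expansion 1/(1 - x)^r = sum_{k>=0} C(k + r - 1, r - 1) x^k follows from the multiset / negative-binomial theorem (or from repeated differentiation of the geometric series).
For r = 7 and k = 2:
C(8, 6) = 40320 / (720 * 2) = 28.

28


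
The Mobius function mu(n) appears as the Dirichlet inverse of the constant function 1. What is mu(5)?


5 = 5 (all distinct primes).
mu(5) = (-1)^1 = -1

-1


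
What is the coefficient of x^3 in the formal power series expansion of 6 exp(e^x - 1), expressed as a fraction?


exp(e^x - 1) is the exponential generating function for the Bell numbers Bell_k: exp(e^x - 1) = sum_{k>=0} Bell_k x^k / k!.
So the coefficient of x^3 in 6 exp(e^x - 1) is 6 Bell_3 / 3!.
Computing: Bell_3 = 5 and 3! = 6, giving
6 * 5/6 = 5.

5


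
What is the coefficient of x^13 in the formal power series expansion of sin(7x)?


The Maclaurin series is sin(t) = sum_{k>=0} (-1)^k t^(2k+1) / (2k+1)!, so substituting t = 7x, only odd powers of x are nonzero, with coefficient of x^(2k+1) equal to (-1)^k 7^(2k+1) / (2k+1)!.
Write 13 = 2*6 + 1, giving the coefficient (-1)^6 * 7^13 / 13! = 96889010407/6227020800 = 13841287201/889574400.

13841287201/889574400


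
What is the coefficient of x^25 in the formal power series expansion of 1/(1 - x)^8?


The negative binomial / multiset identity is
1/(1 - x)^r = sum_{k>=0} C(k + r - 1, r - 1) x^k.
Here r = 8 and k = 25, so the coefficient is
C(25 + 7, 7) = C(32, 7)
= 3365856

3365856


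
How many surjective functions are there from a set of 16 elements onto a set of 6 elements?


By inclusion-exclusion on which target elements are missed, the number of surjections from an n-set onto a k-set is
surj(n, k) = sum_{j=0}^{k} (-1)^j C(k, j) (k - j)^n.
Equivalently surj(n, k) = k! * S(n, k), where S(n, k) is the Stirling number of the second kind.
For n = 16, k = 6:
S(16, 6) = 2734926558, so
surj = 6! * 2734926558 = 720 * 2734926558 = 1969147121760.

1969147121760


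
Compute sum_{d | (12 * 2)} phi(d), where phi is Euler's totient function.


First, 12 * 2 = 24. One classical identity is sum_{d | n} phi(d) = n (each k in [1, n] has a unique gcd with n, and among the k's with gcd(k, n) = n/d there are phi(d) of them). So the sum equals 24. We also verify directly:
Divisors of 24: 1, 2, 3, 4, 6, 8, 12, 24.
phi values: 1, 1, 2, 2, 2, 4, 4, 8.
Sum = 24.

24


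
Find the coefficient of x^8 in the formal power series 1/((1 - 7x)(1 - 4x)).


By partial fractions or Cauchy convolution:
The coefficient equals sum_{k=0}^{8} 7^k * 4^(8-k).
= 13363821

13363821


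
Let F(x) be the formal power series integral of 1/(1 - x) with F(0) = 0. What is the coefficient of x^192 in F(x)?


1/(1 - x) = sum_{k>=0} x^k. Integrating termwise and using F(0) = 0 gives
F(x) = sum_{k>=0} x^(k+1) / (k+1) = sum_{m>=1} x^m / m = -ln(1 - x).
So the coefficient of x^192 is 1/192 = 1/192.

1/192


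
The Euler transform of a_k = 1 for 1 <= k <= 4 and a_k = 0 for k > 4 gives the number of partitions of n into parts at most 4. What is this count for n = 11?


Partitions of 11 into parts at most 4:
Using generating function (1-x)^(-1)(1-x^2)^(-1)...(1-x^4)^(-1),
the coefficient of x^11 = 27

27


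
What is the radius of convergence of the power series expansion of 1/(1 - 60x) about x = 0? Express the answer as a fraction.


Expanding 1/(1 - 60x) = sum_{k>=0} 60^k x^k, the series converges when |60x| < 1, i.e., |x| < 1/60.
So the radius of convergence is 1/60 = 1/60.

1/60


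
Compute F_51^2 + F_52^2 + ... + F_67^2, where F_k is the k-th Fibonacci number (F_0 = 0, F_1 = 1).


There is a standard identity sum_{k=0}^{N} F_k^2 = F_N * F_{N+1} (proved inductively from the telescoping relation F_k^2 = F_k F_{k+1} - F_{k-1} F_k). Then
sum_{k=51}^{67} F_k^2 = F_67 F_68 - F_50 F_51.
Computing: F_67 = 44945570212853, F_68 = 72723460248141, F_50 = 12586269025, F_51 = 20365011074.
Sum = 44945570212853 * 72723460248141 - 12586269025 * 20365011074 = 3268597132384937295099373423.

3268597132384937295099373423


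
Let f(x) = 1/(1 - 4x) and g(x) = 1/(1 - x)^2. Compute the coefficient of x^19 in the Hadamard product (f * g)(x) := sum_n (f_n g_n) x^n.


f has coefficients f_k = 4^k. For g = 1/(1 - x)^2 the coefficient is g_k = C(k + 1, 1) = k + 1. The Hadamard coefficient is (f * g)_k = 4^k * (k + 1).
For k = 19: 4^19 * 20 = 274877906944 * 20 = 5497558138880.

5497558138880


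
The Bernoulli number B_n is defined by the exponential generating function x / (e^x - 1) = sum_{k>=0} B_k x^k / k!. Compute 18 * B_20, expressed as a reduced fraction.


Bernoulli numbers can also be computed recursively via B_0 = 1 and sum_{j=0}^{m} C(m+1, j) B_j = 0 for m >= 1. Odd-index Bernoulli numbers vanish for k >= 3.
Computing B_20 = -174611/330, so 18 * B_20 = 18 * -174611/330 = -523833/55.

-523833/55


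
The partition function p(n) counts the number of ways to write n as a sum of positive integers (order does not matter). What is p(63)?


Using the generating function prod_{k>=1} 1/(1-x^k), we compute p(63).
By dynamic programming over parts 1 through 63:
p(63) = 1505499

1505499


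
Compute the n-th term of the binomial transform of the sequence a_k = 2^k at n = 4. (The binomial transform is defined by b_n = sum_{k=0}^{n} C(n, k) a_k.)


With a_k = 2^k, b_n = sum_{k=0}^{n} C(n, k) 2^k = (1 + 2)^n by the binomial theorem.
For n = 4: (1 + 2)^4 = 3^4 = 81.

81


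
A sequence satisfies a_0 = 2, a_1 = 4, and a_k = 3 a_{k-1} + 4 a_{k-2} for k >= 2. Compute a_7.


The characteristic equation is t^2 - 3 t - 4 = 0, with roots r_1 = 4 and r_2 = -1 (so c_1 = r_1 + r_2, c_2 = -r_1 r_2 as required).
One can use the closed form a_n = A r_1^n + B r_2^n, but direct iteration is more reliable:
a_0 = 2, a_1 = 4, a_2 = 20, a_3 = 76, a_4 = 308, a_5 = 1228, a_6 = 4916, a_7 = 19660.
So a_7 = 19660.

19660


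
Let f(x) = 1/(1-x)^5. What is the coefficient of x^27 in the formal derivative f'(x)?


Differentiate: d/dx [ 1/(1-x)^r ] = r / (1-x)^(r+1).
Here r = 5, so f'(x) = 5 / (1-x)^6.
The expansion of 1/(1-x)^(r+1) has coefficient of x^n equal to C(n+r, r).
So the coefficient of x^27 in f'(x) is
5 * C(32, 5) = 5 * 201376 = 1006880

1006880


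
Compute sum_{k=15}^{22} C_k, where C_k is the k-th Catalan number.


C_15 through C_22: 9694845, 35357670, 129644790, 477638700, 1767263190, 6564120420, 24466267020, 91482563640
Sum = 9694845 + 35357670 + 129644790 + 477638700 + 1767263190 + 6564120420 + 24466267020 + 91482563640
= 124932550275

124932550275


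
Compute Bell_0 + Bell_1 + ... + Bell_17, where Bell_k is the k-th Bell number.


Recall Bell_k counts set partitions of a k-set (with Bell_0 = 1 by convention).
Bell_0 through Bell_17: 1, 1, 2, 5, 15, 52, 203, 877, 4140, 21147, 115975, 678570, 4213597, 27644437, 190899322, 1382958545, 10480142147, 82864869804
Sum = 1 + 1 + 2 + 5 + 15 + 52 + 203 + 877 + 4140 + 21147 + 115975 + 678570 + 4213597 + 27644437 + 190899322 + 1382958545 + 10480142147 + 82864869804 = 94951548840.

94951548840


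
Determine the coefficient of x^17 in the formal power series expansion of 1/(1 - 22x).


The geometric series identity gives 1/(1 - c x) = sum_{k>=0} c^k x^k, so the coefficient of x^k is c^k.
Here c = 22 and k = 17.
Computing: 22^17 = 66249952919459433152512

66249952919459433152512


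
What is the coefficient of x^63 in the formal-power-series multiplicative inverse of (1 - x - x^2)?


Let the inverse be f(x) = sum_{k>=0} a_k x^k. From f(x) * (1 - x - x^2) = 1 and matching coefficients:
 x^0: a_0 = 1.
 x^1: a_1 - a_0 = 0, so a_1 = 1.
 x^k (k >= 2): a_k - a_{k-1} - a_{k-2} = 0, i.e. a_k = a_{k-1} + a_{k-2}.
This is the Fibonacci-type recurrence shifted so that a_0 = a_1 = 1.
Iterating: a_0=1, a_1=1, a_2=2, a_3=3, a_4=5, a_5=8, a_6=13, a_7=21, a_8=34, a_9=55, ...
a_63 = 10610209857723.

10610209857723


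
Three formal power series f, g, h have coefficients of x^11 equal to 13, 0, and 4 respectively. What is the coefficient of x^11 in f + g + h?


Series addition is componentwise:
13 + 0 + 4
= 17

17


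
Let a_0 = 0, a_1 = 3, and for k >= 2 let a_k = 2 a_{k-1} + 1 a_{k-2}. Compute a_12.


Iterating the recurrence forward:
a_0 = 0
a_1 = 3
a_2 = 2*3 + 1*0 = 6
a_3 = 2*6 + 1*3 = 15
a_4 = 2*15 + 1*6 = 36
a_5 = 2*36 + 1*15 = 87
a_6 = 2*87 + 1*36 = 210
a_7 = 2*210 + 1*87 = 507
a_8 = 2*507 + 1*210 = 1224
a_9 = 2*1224 + 1*507 = 2955
a_10 = 2*2955 + 1*1224 = 7134
a_11 = 2*7134 + 1*2955 = 17223
a_12 = 2*17223 + 1*7134 = 41580
So a_12 = 41580.

41580


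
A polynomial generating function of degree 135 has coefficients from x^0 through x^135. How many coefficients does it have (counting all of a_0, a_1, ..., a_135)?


A polynomial of degree 135 takes the form a_0 + a_1 x + ... + a_135 x^135.
The number of coefficients is 135 + 1 = 136.

136


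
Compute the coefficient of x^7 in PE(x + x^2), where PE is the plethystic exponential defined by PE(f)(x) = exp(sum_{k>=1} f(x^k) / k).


With f(x) = x + x^2, the exponent is sum_{k>=1} (x^k + x^(2k)) / k = -ln(1 - x) - ln(1 - x^2). Exponentiating:
PE(x + x^2) = 1 / ((1 - x)(1 - x^2)).
This is the generating function for partitions of n into parts of size 1 or 2. The number of 2's can be any j in 0..3, and the rest are 1's, so
[x^7] = floor(7/2) + 1 = 4.

4


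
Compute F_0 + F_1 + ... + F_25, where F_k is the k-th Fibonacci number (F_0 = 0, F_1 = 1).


Use the identity sum_{k=0}^{N} F_k = F_{N+2} - 1 (which follows from F_{k+2} - F_{k+1} = F_k). Then
sum_{k=0}^{25} F_k = (F_{27} - 1) - (F_{1} - 1) = F_{27} - F_{1}.
Computing: F_{27} = 196418, F_{1} = 1, so
Sum = 196418 - 1 = 196417.

196417


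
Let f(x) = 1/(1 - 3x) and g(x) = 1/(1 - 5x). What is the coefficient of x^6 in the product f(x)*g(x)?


The coefficient of x^n in f*g is the Cauchy product: sum_{k=0}^{n} a^k * b^(n-k).
With a=3, b=5, n=6:
sum_{k=0}^{6} 3^k * 5^(6-k)
= 37969

37969


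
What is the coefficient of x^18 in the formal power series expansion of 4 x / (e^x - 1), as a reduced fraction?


The exponential generating function for Bernoulli numbers is
x / (e^x - 1) = sum_{k>=0} B_k x^k / k!.
So the coefficient of x^18 in 4 x / (e^x - 1) is 4 B_18 / 18!.
Computing: B_18 = 43867/798, 18! = 6402373705728000, giving
4 * 43867/798 / 6402373705728000 = 43867/1277273554292736000.

43867/1277273554292736000


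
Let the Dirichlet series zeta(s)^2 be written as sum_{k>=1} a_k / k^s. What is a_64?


The Dirichlet convolution of the constant function 1 with itself gives (1 * 1)(k) = sum_{d | k} 1 = d(k), the number of positive divisors of k.
Since zeta(s) = sum_{k>=1} 1/k^s, we have zeta(s)^2 = sum_{k>=1} d(k)/k^s, so a_k = d(k).
For k = 64: the divisors are 1, 2, 4, 8, 16, 32, 64.
Count = 7.

7


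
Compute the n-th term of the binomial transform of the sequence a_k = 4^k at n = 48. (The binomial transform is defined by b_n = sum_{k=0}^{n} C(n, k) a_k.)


With a_k = 4^k, b_n = sum_{k=0}^{n} C(n, k) 4^k = (1 + 4)^n by the binomial theorem.
For n = 48: (1 + 4)^48 = 5^48 = 3552713678800500929355621337890625.

3552713678800500929355621337890625


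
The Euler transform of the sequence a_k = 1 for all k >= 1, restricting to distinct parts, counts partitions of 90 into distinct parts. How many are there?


Partitions of 90 into distinct parts can be computed via generating function.
Product (1+x)(1+x^2)(1+x^3)...
The coefficient of x^90 = 189586

189586


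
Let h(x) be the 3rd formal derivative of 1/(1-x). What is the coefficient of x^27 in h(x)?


Differentiating 3 times: d^3/dx^3 [1/(1-x)] = 3!/(1-x)^4.
The expansion 1/(1-x)^4 = sum_{k>=0} C(k+3, 3) x^k, so the coefficient of x^n in 3!/(1-x)^4 is 3! * C(n+3, 3).
For n = 27: 6 * C(30, 3) = 6 * 4060 = 24360

24360


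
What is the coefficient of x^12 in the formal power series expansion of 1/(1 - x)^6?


The expansion 1/(1 - x)^r = sum_{k>=0} C(k + r - 1, r - 1) x^k follows from the multiset / negative-binomial theorem (or from repeated differentiation of the geometric series).
For r = 6 and k = 12:
C(17, 5) = 355687428096000 / (120 * 479001600) = 6188.

6188
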